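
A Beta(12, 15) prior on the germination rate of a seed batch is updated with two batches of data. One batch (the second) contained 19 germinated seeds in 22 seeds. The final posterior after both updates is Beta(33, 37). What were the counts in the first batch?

Because Beta–binomial updating is additive in the counts, the combined data contributed (α_post−α_prior, β_post−β_prior) successes and failures.
Total across both batches: 33−12=21 germinated seeds, 37−15=22 non-germinating seeds.
Subtract the second batch: 21−19=2 germinated seeds and 22−3=19 non-germinating seeds.

2 germinated seeds and 19 non-germinating seeds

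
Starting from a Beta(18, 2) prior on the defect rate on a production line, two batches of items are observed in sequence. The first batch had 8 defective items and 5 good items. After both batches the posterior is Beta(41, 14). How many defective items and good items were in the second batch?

15 defective items and 7 good items

Because Beta–binomial updating is additive in the counts, the combined data contributed (α_post−α_prior, β_post−β_prior) successes and failures.
Total across both batches: 41−18=23 defective items, 14−2=12 good items.
Subtract the first batch: 23−8=15 defective items and 12−5=7 good items.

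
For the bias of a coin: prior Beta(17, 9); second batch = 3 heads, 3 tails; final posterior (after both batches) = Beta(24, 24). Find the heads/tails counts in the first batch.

4 heads and 12 tails

Because Beta–binomial updating is additive in the counts, the combined data contributed (α_post−α_prior, β_post−β_prior) successes and failures.
Total across both batches: 24−17=7 heads, 24−9=15 tails.
Subtract the second batch: 7−3=4 heads and 15−3=12 tails.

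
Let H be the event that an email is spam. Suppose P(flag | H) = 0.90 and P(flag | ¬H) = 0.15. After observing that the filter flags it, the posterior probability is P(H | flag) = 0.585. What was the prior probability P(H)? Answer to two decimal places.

In odds form, posterior odds = prior odds × likelihood ratio, so prior odds = posterior odds ÷ LR.
Posterior odds = 0.585/(1−0.585) = 1.4096. LR = 0.90/0.15 = 6.0000.
Prior odds = 1.4096/6.0000 = 0.2349, so P(H) = 0.2349/(1+0.2349) ≈ 0.19.

P(H) = 0.19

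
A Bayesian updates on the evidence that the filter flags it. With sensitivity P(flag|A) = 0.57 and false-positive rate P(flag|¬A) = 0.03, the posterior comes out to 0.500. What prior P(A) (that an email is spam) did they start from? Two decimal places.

P(A) = 0.05

Bayes' rule in odds form gives O(A|E) = O(A)·[P(E|A)/P(E|¬A)], hence O(A) = O(A|E)/LR.
Posterior odds = 0.500/(1−0.500) = 1.0000. LR = 0.57/0.03 = 19.0000.
Prior odds = 1.0000/19.0000 = 0.0526, so P(A) = 0.0526/(1+0.0526) ≈ 0.05.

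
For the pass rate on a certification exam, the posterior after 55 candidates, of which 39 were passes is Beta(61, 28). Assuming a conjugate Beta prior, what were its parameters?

Under Beta–binomial conjugacy the posterior parameters are (α+s, β+f).
Subtract the data counts: 61−39=22, 28−16=12.

Beta(22, 12)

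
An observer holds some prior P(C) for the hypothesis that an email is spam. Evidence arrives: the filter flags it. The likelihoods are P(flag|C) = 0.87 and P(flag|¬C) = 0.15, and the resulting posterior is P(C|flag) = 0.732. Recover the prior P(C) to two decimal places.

P(C) = 0.32

Bayes' rule in odds form gives O(C|E) = O(C)·[P(E|C)/P(E|¬C)], hence O(C) = O(C|E)/LR.
Posterior odds = 0.732/(1−0.732) = 2.7313. LR = 0.87/0.15 = 5.8000.
Prior odds = 2.7313/5.8000 = 0.4709, so P(C) = 0.4709/(1+0.4709) ≈ 0.32.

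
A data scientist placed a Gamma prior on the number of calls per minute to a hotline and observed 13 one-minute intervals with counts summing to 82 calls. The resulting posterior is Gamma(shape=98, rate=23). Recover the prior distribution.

Gamma–Poisson conjugacy: posterior shape = α + Σxᵢ, posterior rate = β + n.
So α = 98 − 82 = 16 and β = 23 − 13 = 10.

Gamma(shape=16, rate=10)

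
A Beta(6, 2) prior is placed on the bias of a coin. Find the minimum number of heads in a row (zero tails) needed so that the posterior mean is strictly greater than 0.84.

After k heads and 0 tails the posterior is Beta(6+k, 2), with mean (6+k)/(6+2+k).
Set (6+k)/(8+k) > 0.84 and solve: k > (0.84·8 − 6)/(1 − 0.84) = 4.500.
The smallest integer exceeding 4.500 is 5, and checking k=5: (11)/(13) = 0.8462 > 0.84.

k = 5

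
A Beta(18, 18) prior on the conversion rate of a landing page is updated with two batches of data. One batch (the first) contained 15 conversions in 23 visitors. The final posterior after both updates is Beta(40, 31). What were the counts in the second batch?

7 conversions and 5 bounces

Because Beta–binomial updating is additive in the counts, the combined data contributed (α_post−α_prior, β_post−β_prior) successes and failures.
Total across both batches: 40−18=22 conversions, 31−18=13 bounces.
Subtract the first batch: 22−15=7 conversions and 13−8=5 bounces.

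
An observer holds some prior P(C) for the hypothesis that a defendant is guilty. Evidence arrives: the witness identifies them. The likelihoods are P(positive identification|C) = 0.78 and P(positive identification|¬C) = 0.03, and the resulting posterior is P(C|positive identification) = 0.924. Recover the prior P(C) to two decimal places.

P(C) = 0.32

Bayes' rule in odds form gives O(C|E) = O(C)·[P(E|C)/P(E|¬C)], hence O(C) = O(C|E)/LR.
Posterior odds = 0.924/(1−0.924) = 12.1579. LR = 0.78/0.03 = 26.0000.
Prior odds = 12.1579/26.0000 = 0.4676, so P(C) = 0.4676/(1+0.4676) ≈ 0.32.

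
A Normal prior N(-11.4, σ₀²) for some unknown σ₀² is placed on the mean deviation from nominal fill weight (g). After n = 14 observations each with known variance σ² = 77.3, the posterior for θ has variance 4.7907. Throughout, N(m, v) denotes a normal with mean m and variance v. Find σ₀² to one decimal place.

Posterior precision equals prior precision plus data precision: 1/σ_n² = 1/σ₀² + n/σ².
So 1/σ₀² = 1/4.7907 − 14/77.3 = 0.208738 − 0.181113 = 0.027625.
Hence σ₀² = 1/0.027625 ≈ 36.2.

σ₀² = 36.2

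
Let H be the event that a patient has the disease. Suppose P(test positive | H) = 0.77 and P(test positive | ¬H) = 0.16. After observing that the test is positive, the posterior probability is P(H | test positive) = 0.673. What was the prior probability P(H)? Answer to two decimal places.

In odds form, posterior odds = prior odds × likelihood ratio, so prior odds = posterior odds ÷ LR.
Posterior odds = 0.673/(1−0.673) = 2.0581. LR = 0.77/0.16 = 4.8125.
Prior odds = 2.0581/4.8125 = 0.4277, so P(H) = 0.4277/(1+0.4277) ≈ 0.30.

P(H) = 0.30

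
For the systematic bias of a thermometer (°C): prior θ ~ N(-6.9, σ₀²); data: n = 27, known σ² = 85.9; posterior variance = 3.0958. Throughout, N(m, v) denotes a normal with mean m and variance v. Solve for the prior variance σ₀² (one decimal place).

Posterior precision equals prior precision plus data precision: 1/σ_n² = 1/σ₀² + n/σ².
So 1/σ₀² = 1/3.0958 − 27/85.9 = 0.323018 − 0.314319 = 0.008699.
Hence σ₀² = 1/0.008699 ≈ 115.0.

σ₀² = 115.0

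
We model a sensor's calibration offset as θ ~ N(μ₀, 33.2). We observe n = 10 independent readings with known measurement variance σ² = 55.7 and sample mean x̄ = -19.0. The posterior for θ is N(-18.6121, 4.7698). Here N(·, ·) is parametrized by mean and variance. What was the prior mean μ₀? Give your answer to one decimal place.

The posterior mean is a precision-weighted average: μ_n = (τ₀μ₀ + τ_data·x̄)/(τ₀+τ_data), with τ₀=1/σ₀² and τ_data=n/σ².
Here τ₀ = 1/33.2 = 0.030120 and τ_data = 10/55.7 = 0.179533, so τ_n = 0.209653.
Rearranging for μ₀: μ₀ = (μ_n·τ_n − τ_data·x̄)/τ₀ = (-18.6121·0.209653 − 0.179533·-19.0) / 0.030120 = -0.490956/0.030120 ≈ -16.3.

μ₀ = -16.3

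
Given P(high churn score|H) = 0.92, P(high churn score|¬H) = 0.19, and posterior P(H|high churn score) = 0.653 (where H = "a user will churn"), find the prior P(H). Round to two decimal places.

Bayes' rule in odds form gives O(H|E) = O(H)·[P(E|H)/P(E|¬H)], hence O(H) = O(H|E)/LR.
Posterior odds = 0.653/(1−0.653) = 1.8818. LR = 0.92/0.19 = 4.8421.
Prior odds = 1.8818/4.8421 = 0.3886, so P(H) = 0.3886/(1+0.3886) ≈ 0.28.

P(H) = 0.28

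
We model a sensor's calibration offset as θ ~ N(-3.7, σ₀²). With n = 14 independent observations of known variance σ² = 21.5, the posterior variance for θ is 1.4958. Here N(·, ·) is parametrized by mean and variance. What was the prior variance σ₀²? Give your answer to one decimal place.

Posterior precision equals prior precision plus data precision: 1/σ_n² = 1/σ₀² + n/σ².
So 1/σ₀² = 1/1.4958 − 14/21.5 = 0.668539 − 0.651163 = 0.017376.
Hence σ₀² = 1/0.017376 ≈ 57.6.

σ₀² = 57.6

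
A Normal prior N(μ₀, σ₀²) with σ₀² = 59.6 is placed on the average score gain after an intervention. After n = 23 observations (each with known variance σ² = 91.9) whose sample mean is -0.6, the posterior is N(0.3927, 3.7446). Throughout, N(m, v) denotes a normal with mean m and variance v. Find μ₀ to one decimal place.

The posterior mean is a precision-weighted average: μ_n = (τ₀μ₀ + τ_data·x̄)/(τ₀+τ_data), with τ₀=1/σ₀² and τ_data=n/σ².
Here τ₀ = 1/59.6 = 0.016779 and τ_data = 23/91.9 = 0.250272, so τ_n = 0.267051.
Rearranging for μ₀: μ₀ = (μ_n·τ_n − τ_data·x̄)/τ₀ = (0.3927·0.267051 − 0.250272·-0.6) / 0.016779 = 0.255034/0.016779 ≈ 15.2.

μ₀ = 15.2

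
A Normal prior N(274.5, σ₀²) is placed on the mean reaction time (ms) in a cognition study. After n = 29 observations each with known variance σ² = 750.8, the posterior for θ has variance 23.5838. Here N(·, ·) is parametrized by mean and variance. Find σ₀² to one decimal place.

Posterior precision equals prior precision plus data precision: 1/σ_n² = 1/σ₀² + n/σ².
So 1/σ₀² = 1/23.5838 − 29/750.8 = 0.042402 − 0.038625 = 0.003777.
Hence σ₀² = 1/0.003777 ≈ 264.8.

σ₀² = 264.8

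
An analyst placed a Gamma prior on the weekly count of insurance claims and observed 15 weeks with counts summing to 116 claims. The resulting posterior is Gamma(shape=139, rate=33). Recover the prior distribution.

Gamma(shape=23, rate=18)

A Gamma(α, β) prior (rate parametrization) on a Poisson rate with n observations summing to S gives posterior Gamma(α+S, β+n).
So α = 139 − 116 = 23 and β = 33 − 15 = 18.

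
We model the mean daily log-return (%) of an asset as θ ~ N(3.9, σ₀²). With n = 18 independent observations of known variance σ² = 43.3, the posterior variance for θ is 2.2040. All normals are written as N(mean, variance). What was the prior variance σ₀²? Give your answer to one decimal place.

σ₀² = 26.3

For the Normal–Normal model with known σ², precisions add: τ_n = τ₀ + n/σ².
So 1/σ₀² = 1/2.2040 − 18/43.3 = 0.453721 − 0.415704 = 0.038017.
Hence σ₀² = 1/0.038017 ≈ 26.3.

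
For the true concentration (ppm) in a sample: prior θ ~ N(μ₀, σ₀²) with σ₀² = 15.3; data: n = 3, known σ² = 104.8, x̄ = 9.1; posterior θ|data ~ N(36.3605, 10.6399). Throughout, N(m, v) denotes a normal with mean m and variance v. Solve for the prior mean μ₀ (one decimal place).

μ₀ = 48.3

With known observation variance, the Normal–Normal posterior has precision τ_n = τ₀ + n/σ² and mean μ_n = (τ₀μ₀ + (n/σ²)x̄)/τ_n.
Here τ₀ = 1/15.3 = 0.065359 and τ_data = 3/104.8 = 0.028626, so τ_n = 0.093985.
Rearranging for μ₀: μ₀ = (μ_n·τ_n − τ_data·x̄)/τ₀ = (36.3605·0.093985 − 0.028626·9.1) / 0.065359 = 3.156845/0.065359 ≈ 48.3.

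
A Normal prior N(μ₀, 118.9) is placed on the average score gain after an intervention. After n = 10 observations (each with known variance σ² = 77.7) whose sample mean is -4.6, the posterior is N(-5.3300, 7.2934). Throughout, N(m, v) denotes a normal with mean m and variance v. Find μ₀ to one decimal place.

μ₀ = -16.5

The posterior mean is a precision-weighted average: μ_n = (τ₀μ₀ + τ_data·x̄)/(τ₀+τ_data), with τ₀=1/σ₀² and τ_data=n/σ².
Here τ₀ = 1/118.9 = 0.008410 and τ_data = 10/77.7 = 0.128700, so τ_n = 0.137110.
Rearranging for μ₀: μ₀ = (μ_n·τ_n − τ_data·x̄)/τ₀ = (-5.3300·0.137110 − 0.128700·-4.6) / 0.008410 = -0.138776/0.008410 ≈ -16.5.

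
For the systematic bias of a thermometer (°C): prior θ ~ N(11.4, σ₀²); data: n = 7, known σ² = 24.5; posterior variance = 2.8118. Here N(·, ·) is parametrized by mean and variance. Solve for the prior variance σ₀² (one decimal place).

For the Normal–Normal model with known σ², precisions add: τ_n = τ₀ + n/σ².
So 1/σ₀² = 1/2.8118 − 7/24.5 = 0.355644 − 0.285714 = 0.069930.
Hence σ₀² = 1/0.069930 ≈ 14.3.

σ₀² = 14.3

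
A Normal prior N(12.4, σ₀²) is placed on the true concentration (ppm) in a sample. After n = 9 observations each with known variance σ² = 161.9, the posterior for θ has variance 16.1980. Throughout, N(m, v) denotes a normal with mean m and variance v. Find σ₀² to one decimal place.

Posterior precision equals prior precision plus data precision: 1/σ_n² = 1/σ₀² + n/σ².
So 1/σ₀² = 1/16.1980 − 9/161.9 = 0.061736 − 0.055590 = 0.006146.
Hence σ₀² = 1/0.006146 ≈ 162.7.

σ₀² = 162.7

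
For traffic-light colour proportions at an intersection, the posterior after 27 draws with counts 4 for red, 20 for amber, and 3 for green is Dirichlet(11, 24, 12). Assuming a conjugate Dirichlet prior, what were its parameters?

Dirichlet(7, 4, 9)

For a Dirichlet(α) prior with multinomial counts c, the posterior is Dirichlet(α + c) componentwise.
Subtract each count from the matching posterior parameter: 11−4=7, 24−20=4, 12−3=9.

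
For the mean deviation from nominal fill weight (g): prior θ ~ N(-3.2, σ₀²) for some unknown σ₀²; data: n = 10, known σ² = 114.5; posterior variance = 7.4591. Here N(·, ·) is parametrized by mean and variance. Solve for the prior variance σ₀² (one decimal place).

σ₀² = 21.4

Posterior precision equals prior precision plus data precision: 1/σ_n² = 1/σ₀² + n/σ².
So 1/σ₀² = 1/7.4591 − 10/114.5 = 0.134064 − 0.087336 = 0.046728.
Hence σ₀² = 1/0.046728 ≈ 21.4.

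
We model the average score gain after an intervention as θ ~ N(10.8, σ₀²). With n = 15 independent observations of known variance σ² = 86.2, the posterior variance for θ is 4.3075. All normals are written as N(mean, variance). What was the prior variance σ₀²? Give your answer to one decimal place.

σ₀² = 17.2

For the Normal–Normal model with known σ², precisions add: τ_n = τ₀ + n/σ².
So 1/σ₀² = 1/4.3075 − 15/86.2 = 0.232153 − 0.174014 = 0.058139.
Hence σ₀² = 1/0.058139 ≈ 17.2.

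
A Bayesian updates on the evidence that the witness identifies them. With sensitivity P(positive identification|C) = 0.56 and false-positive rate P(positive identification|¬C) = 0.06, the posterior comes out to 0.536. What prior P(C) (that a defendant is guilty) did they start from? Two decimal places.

Bayes' rule in odds form gives O(C|E) = O(C)·[P(E|C)/P(E|¬C)], hence O(C) = O(C|E)/LR.
Posterior odds = 0.536/(1−0.536) = 1.1552. LR = 0.56/0.06 = 9.3333.
Prior odds = 1.1552/9.3333 = 0.1238, so P(C) = 0.1238/(1+0.1238) ≈ 0.11.

P(C) = 0.11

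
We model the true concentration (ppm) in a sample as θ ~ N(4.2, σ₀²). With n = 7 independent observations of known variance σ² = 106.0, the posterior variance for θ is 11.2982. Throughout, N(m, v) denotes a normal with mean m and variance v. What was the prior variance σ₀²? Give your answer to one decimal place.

Posterior precision equals prior precision plus data precision: 1/σ_n² = 1/σ₀² + n/σ².
So 1/σ₀² = 1/11.2982 − 7/106.0 = 0.088510 − 0.066038 = 0.022472.
Hence σ₀² = 1/0.022472 ≈ 44.5.

σ₀² = 44.5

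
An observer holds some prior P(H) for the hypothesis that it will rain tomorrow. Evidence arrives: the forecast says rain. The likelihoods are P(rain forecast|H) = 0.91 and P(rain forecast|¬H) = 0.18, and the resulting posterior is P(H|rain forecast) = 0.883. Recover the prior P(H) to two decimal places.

In odds form, posterior odds = prior odds × likelihood ratio, so prior odds = posterior odds ÷ LR.
Posterior odds = 0.883/(1−0.883) = 7.5470. LR = 0.91/0.18 = 5.0556.
Prior odds = 7.5470/5.0556 = 1.4928, so P(H) = 1.4928/(1+1.4928) ≈ 0.60.

P(H) = 0.60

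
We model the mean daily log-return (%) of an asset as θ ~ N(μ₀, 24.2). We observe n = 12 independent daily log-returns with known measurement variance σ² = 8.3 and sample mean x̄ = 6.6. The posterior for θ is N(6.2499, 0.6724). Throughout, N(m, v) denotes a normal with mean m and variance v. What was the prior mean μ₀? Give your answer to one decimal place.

The posterior mean is a precision-weighted average: μ_n = (τ₀μ₀ + τ_data·x̄)/(τ₀+τ_data), with τ₀=1/σ₀² and τ_data=n/σ².
Here τ₀ = 1/24.2 = 0.041322 and τ_data = 12/8.3 = 1.445783, so τ_n = 1.487105.
Rearranging for μ₀: μ₀ = (μ_n·τ_n − τ_data·x̄)/τ₀ = (6.2499·1.487105 − 1.445783·6.6) / 0.041322 = -0.247910/0.041322 ≈ -6.0.

μ₀ = -6.0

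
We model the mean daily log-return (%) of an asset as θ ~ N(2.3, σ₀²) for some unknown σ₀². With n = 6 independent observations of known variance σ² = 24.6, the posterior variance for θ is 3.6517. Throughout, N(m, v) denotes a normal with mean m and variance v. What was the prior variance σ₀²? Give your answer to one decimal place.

σ₀² = 33.4

For the Normal–Normal model with known σ², precisions add: τ_n = τ₀ + n/σ².
So 1/σ₀² = 1/3.6517 − 6/24.6 = 0.273845 − 0.243902 = 0.029943.
Hence σ₀² = 1/0.029943 ≈ 33.4.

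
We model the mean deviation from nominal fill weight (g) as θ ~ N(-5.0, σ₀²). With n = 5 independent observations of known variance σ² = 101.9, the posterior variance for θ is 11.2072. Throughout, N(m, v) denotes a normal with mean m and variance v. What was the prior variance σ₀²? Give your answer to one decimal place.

Posterior precision equals prior precision plus data precision: 1/σ_n² = 1/σ₀² + n/σ².
So 1/σ₀² = 1/11.2072 − 5/101.9 = 0.089228 − 0.049068 = 0.040160.
Hence σ₀² = 1/0.040160 ≈ 24.9.

σ₀² = 24.9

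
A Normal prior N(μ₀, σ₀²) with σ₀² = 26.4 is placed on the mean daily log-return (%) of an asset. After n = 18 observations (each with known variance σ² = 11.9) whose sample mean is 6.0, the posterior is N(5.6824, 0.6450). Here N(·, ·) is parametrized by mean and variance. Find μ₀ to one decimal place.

μ₀ = -7.0

With known observation variance, the Normal–Normal posterior has precision τ_n = τ₀ + n/σ² and mean μ_n = (τ₀μ₀ + (n/σ²)x̄)/τ_n.
Here τ₀ = 1/26.4 = 0.037879 and τ_data = 18/11.9 = 1.512605, so τ_n = 1.550484.
Rearranging for μ₀: μ₀ = (μ_n·τ_n − τ_data·x̄)/τ₀ = (5.6824·1.550484 − 1.512605·6.0) / 0.037879 = -0.265160/0.037879 ≈ -7.0.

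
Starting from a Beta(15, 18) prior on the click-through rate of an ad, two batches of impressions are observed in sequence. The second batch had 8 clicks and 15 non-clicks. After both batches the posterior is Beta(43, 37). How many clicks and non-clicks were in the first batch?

Because Beta–binomial updating is additive in the counts, the combined data contributed (α_post−α_prior, β_post−β_prior) successes and failures.
Total across both batches: 43−15=28 clicks, 37−18=19 non-clicks.
Subtract the second batch: 28−8=20 clicks and 19−15=4 non-clicks.

20 clicks and 4 non-clicks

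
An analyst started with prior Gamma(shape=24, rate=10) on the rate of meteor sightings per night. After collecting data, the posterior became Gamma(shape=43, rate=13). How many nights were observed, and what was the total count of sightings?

n = 3 nights with total 19 sightings

Gamma–Poisson conjugacy: posterior shape = α + Σxᵢ, posterior rate = β + n.
Matching: Σxᵢ = 43 − 24 = 19 and n = 13 − 10 = 3.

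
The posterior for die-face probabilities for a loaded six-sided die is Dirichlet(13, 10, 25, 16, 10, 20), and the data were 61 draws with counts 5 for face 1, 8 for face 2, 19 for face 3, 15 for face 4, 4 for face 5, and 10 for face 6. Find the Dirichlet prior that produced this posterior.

For a Dirichlet(α) prior with multinomial counts c, the posterior is Dirichlet(α + c) componentwise.
Subtract each count from the matching posterior parameter: 13−5=8, 10−8=2, 25−19=6, 16−15=1, 10−4=6, 20−10=10.

Dirichlet(8, 2, 6, 1, 6, 10)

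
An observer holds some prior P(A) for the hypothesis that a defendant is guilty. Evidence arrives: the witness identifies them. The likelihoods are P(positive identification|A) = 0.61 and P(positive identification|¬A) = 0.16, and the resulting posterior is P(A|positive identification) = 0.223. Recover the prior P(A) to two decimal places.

P(A) = 0.07

Bayes' rule in odds form gives O(A|E) = O(A)·[P(E|A)/P(E|¬A)], hence O(A) = O(A|E)/LR.
Posterior odds = 0.223/(1−0.223) = 0.2870. LR = 0.61/0.16 = 3.8125.
Prior odds = 0.2870/3.8125 = 0.0753, so P(A) = 0.0753/(1+0.0753) ≈ 0.07.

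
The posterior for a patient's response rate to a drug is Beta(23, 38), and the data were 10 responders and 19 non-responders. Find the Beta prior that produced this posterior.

Under Beta–binomial conjugacy the posterior parameters are (a+s, b+f).
Subtract the data counts: 23−10=13, 38−19=19.

Beta(13, 19)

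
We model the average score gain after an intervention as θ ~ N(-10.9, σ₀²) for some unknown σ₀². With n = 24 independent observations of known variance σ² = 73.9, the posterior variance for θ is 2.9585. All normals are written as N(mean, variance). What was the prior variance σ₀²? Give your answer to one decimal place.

For the Normal–Normal model with known σ², precisions add: τ_n = τ₀ + n/σ².
So 1/σ₀² = 1/2.9585 − 24/73.9 = 0.338009 − 0.324763 = 0.013246.
Hence σ₀² = 1/0.013246 ≈ 75.5.

σ₀² = 75.5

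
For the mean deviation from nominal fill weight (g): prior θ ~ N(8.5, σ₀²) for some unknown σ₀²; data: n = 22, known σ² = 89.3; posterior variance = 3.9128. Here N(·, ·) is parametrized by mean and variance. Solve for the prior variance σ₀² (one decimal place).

σ₀² = 108.6

For the Normal–Normal model with known σ², precisions add: τ_n = τ₀ + n/σ².
So 1/σ₀² = 1/3.9128 − 22/89.3 = 0.255571 − 0.246361 = 0.009210.
Hence σ₀² = 1/0.009210 ≈ 108.6.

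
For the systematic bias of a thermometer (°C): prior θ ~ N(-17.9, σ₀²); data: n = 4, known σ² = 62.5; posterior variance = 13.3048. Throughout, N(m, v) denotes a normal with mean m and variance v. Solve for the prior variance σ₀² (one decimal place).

Posterior precision equals prior precision plus data precision: 1/σ_n² = 1/σ₀² + n/σ².
So 1/σ₀² = 1/13.3048 − 4/62.5 = 0.075161 − 0.064000 = 0.011161.
Hence σ₀² = 1/0.011161 ≈ 89.6.

σ₀² = 89.6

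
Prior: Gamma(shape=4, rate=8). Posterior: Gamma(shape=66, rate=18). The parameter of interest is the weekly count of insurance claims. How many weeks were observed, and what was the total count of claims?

n = 10 weeks with total 62 claims

Gamma–Poisson conjugacy: posterior shape = α + Σxᵢ, posterior rate = β + n.
Matching: Σxᵢ = 66 − 4 = 62 and n = 18 − 8 = 10.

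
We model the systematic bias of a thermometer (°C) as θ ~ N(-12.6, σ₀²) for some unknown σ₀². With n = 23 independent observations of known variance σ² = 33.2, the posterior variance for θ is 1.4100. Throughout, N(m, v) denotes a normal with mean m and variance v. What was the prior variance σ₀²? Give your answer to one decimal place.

Posterior precision equals prior precision plus data precision: 1/σ_n² = 1/σ₀² + n/σ².
So 1/σ₀² = 1/1.4100 − 23/33.2 = 0.709220 − 0.692771 = 0.016449.
Hence σ₀² = 1/0.016449 ≈ 60.8.

σ₀² = 60.8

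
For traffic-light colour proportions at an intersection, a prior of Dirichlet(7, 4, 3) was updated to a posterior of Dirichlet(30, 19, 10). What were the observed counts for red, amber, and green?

counts (23, 15, 7)

For a Dirichlet(α) prior with multinomial counts c, the posterior is Dirichlet(α + c) componentwise.
Counts are posterior − prior componentwise: 30−7=23, 19−4=15, 10−3=7.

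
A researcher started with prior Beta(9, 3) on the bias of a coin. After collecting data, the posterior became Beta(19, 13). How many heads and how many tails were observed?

A Beta(α, β) prior with s successes and f failures in binomial data gives a Beta(α+s, β+f) posterior.
Match parameters: s=19−9=10, f=13−3=10.

10 heads and 10 tails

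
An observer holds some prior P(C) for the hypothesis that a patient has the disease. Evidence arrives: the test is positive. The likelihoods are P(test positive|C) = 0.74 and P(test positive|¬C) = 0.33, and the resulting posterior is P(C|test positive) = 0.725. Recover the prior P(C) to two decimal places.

P(C) = 0.54

Bayes' rule in odds form gives O(C|E) = O(C)·[P(E|C)/P(E|¬C)], hence O(C) = O(C|E)/LR.
Posterior odds = 0.725/(1−0.725) = 2.6364. LR = 0.74/0.33 = 2.2424.
Prior odds = 2.6364/2.2424 = 1.1757, so P(C) = 1.1757/(1+1.1757) ≈ 0.54.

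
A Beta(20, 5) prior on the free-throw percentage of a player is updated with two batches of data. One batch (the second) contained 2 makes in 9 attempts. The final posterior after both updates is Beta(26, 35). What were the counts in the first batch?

Sequential conjugate updates are equivalent to a single update on the pooled data, so total successes = posterior α − prior α and total failures = posterior β − prior β.
Total across both batches: 26−20=6 makes, 35−5=30 misses.
Subtract the second batch: 6−2=4 makes and 30−7=23 misses.

4 makes and 23 misses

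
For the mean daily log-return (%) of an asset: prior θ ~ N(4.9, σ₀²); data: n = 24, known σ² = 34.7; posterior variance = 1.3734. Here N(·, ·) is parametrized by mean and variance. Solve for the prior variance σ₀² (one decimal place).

σ₀² = 27.4

Posterior precision equals prior precision plus data precision: 1/σ_n² = 1/σ₀² + n/σ².
So 1/σ₀² = 1/1.3734 − 24/34.7 = 0.728120 − 0.691643 = 0.036477.
Hence σ₀² = 1/0.036477 ≈ 27.4.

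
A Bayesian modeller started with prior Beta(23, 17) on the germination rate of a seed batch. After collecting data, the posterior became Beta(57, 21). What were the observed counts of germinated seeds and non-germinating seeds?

Under Beta–binomial conjugacy the posterior parameters are (a+s, b+f).
So s = 57 − 23 = 34 and f = 21 − 17 = 4.

34 germinated seeds and 4 non-germinating seeds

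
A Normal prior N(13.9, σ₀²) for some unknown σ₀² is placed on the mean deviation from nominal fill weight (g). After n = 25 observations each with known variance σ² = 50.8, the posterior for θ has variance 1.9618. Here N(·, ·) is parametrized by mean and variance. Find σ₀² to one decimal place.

Posterior precision equals prior precision plus data precision: 1/σ_n² = 1/σ₀² + n/σ².
So 1/σ₀² = 1/1.9618 − 25/50.8 = 0.509736 − 0.492126 = 0.017610.
Hence σ₀² = 1/0.017610 ≈ 56.8.

σ₀² = 56.8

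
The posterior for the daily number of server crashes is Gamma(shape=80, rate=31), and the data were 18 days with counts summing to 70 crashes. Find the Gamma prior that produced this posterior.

Gamma(shape=10, rate=13)

A Gamma(α, β) prior (rate parametrization) on a Poisson rate with n observations summing to S gives posterior Gamma(α+S, β+n).
So α = 80 − 70 = 10 and β = 31 − 18 = 13.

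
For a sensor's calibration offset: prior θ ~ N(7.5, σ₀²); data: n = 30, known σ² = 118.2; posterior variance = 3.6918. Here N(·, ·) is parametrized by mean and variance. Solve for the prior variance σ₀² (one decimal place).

For the Normal–Normal model with known σ², precisions add: τ_n = τ₀ + n/σ².
So 1/σ₀² = 1/3.6918 − 30/118.2 = 0.270871 − 0.253807 = 0.017064.
Hence σ₀² = 1/0.017064 ≈ 58.6.

σ₀² = 58.6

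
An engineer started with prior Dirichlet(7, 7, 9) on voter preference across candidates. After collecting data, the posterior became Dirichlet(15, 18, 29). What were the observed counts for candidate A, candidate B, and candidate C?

counts (8, 11, 20)

For a Dirichlet(α) prior with multinomial counts c, the posterior is Dirichlet(α + c) componentwise.
Counts are posterior − prior componentwise: 15−7=8, 18−7=11, 29−9=20.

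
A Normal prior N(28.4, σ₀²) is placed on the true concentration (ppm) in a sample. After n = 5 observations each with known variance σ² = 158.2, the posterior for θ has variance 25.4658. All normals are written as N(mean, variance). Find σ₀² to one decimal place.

For the Normal–Normal model with known σ², precisions add: τ_n = τ₀ + n/σ².
So 1/σ₀² = 1/25.4658 − 5/158.2 = 0.039268 − 0.031606 = 0.007662.
Hence σ₀² = 1/0.007662 ≈ 130.5.

σ₀² = 130.5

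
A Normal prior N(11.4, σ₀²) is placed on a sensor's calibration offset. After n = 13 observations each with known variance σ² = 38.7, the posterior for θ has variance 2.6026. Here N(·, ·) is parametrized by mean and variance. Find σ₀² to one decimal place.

σ₀² = 20.7

Posterior precision equals prior precision plus data precision: 1/σ_n² = 1/σ₀² + n/σ².
So 1/σ₀² = 1/2.6026 − 13/38.7 = 0.384231 − 0.335917 = 0.048314.
Hence σ₀² = 1/0.048314 ≈ 20.7.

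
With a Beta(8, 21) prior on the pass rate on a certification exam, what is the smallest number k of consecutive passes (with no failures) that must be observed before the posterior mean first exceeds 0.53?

k = 16

After k passes and 0 failures the posterior is Beta(8+k, 21), with mean (8+k)/(8+21+k).
Set (8+k)/(29+k) > 0.53 and solve: k > (0.53·29 − 8)/(1 − 0.53) = 15.681.
The smallest integer exceeding 15.681 is 16, and checking k=16: (24)/(45) = 0.5333 > 0.53.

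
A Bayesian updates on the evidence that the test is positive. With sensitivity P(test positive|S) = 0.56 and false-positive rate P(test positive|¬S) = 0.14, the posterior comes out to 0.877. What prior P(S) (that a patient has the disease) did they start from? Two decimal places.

P(S) = 0.64

Bayes' rule in odds form gives O(S|E) = O(S)·[P(E|S)/P(E|¬S)], hence O(S) = O(S|E)/LR.
Posterior odds = 0.877/(1−0.877) = 7.1301. LR = 0.56/0.14 = 4.0000.
Prior odds = 7.1301/4.0000 = 1.7825, so P(S) = 1.7825/(1+1.7825) ≈ 0.64.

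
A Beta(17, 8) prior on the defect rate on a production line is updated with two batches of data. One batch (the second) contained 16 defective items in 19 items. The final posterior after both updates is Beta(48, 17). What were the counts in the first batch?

15 defective items and 6 good items

Sequential conjugate updates are equivalent to a single update on the pooled data, so total successes = posterior α − prior α and total failures = posterior β − prior β.
Total across both batches: 48−17=31 defective items, 17−8=9 good items.
Subtract the second batch: 31−16=15 defective items and 9−3=6 good items.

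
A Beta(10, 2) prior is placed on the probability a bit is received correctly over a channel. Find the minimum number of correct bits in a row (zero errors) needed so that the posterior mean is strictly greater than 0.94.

After k correct bits and 0 errors the posterior is Beta(10+k, 2), with mean (10+k)/(10+2+k).
Set (10+k)/(12+k) > 0.94 and solve: k > (0.94·12 − 10)/(1 − 0.94) = 21.333.
The smallest integer exceeding 21.333 is 22, and checking k=22: (32)/(34) = 0.9412 > 0.94.

k = 22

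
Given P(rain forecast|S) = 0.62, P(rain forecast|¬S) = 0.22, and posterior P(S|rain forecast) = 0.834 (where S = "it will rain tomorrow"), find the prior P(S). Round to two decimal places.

P(S) = 0.64

In odds form, posterior odds = prior odds × likelihood ratio, so prior odds = posterior odds ÷ LR.
Posterior odds = 0.834/(1−0.834) = 5.0241. LR = 0.62/0.22 = 2.8182.
Prior odds = 5.0241/2.8182 = 1.7827, so P(S) = 1.7827/(1+1.7827) ≈ 0.64.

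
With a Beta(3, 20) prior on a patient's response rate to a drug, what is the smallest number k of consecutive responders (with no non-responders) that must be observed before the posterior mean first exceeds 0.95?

After k responders and 0 non-responders the posterior is Beta(3+k, 20), with mean (3+k)/(3+20+k).
Set (3+k)/(23+k) > 0.95 and solve: k > (0.95·23 − 3)/(1 − 0.95) = 377.000.
The smallest integer exceeding 377.000 is 378, and checking k=378: (381)/(401) = 0.9501 > 0.95.

k = 378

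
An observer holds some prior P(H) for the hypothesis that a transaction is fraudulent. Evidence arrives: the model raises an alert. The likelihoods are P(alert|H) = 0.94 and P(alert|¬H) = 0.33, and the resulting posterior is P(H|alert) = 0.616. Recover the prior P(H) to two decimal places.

P(H) = 0.36

In odds form, posterior odds = prior odds × likelihood ratio, so prior odds = posterior odds ÷ LR.
Posterior odds = 0.616/(1−0.616) = 1.6042. LR = 0.94/0.33 = 2.8485.
Prior odds = 1.6042/2.8485 = 0.5632, so P(H) = 0.5632/(1+0.5632) ≈ 0.36.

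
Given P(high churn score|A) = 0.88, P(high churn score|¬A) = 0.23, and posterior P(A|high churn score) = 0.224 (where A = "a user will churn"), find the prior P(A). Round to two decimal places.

P(A) = 0.07

Bayes' rule in odds form gives O(A|E) = O(A)·[P(E|A)/P(E|¬A)], hence O(A) = O(A|E)/LR.
Posterior odds = 0.224/(1−0.224) = 0.2887. LR = 0.88/0.23 = 3.8261.
Prior odds = 0.2887/3.8261 = 0.0755, so P(A) = 0.0755/(1+0.0755) ≈ 0.07.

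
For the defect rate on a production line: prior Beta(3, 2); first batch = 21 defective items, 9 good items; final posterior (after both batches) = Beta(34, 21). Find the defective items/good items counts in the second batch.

Sequential conjugate updates are equivalent to a single update on the pooled data, so total successes = posterior α − prior α and total failures = posterior β − prior β.
Total across both batches: 34−3=31 defective items, 21−2=19 good items.
Subtract the first batch: 31−21=10 defective items and 19−9=10 good items.

10 defective items and 10 good items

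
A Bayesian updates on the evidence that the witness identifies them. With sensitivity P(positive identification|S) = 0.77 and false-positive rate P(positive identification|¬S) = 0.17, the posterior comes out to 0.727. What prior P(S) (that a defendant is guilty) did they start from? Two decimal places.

In odds form, posterior odds = prior odds × likelihood ratio, so prior odds = posterior odds ÷ LR.
Posterior odds = 0.727/(1−0.727) = 2.6630. LR = 0.77/0.17 = 4.5294.
Prior odds = 2.6630/4.5294 = 0.5879, so P(S) = 0.5879/(1+0.5879) ≈ 0.37.

P(S) = 0.37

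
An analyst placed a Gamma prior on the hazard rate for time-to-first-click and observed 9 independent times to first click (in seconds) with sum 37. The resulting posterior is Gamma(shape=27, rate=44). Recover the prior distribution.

Gamma(shape=18, rate=7)

For an exponential likelihood with a Gamma(α, β) prior on the rate, n observations with total T give posterior Gamma(α+n, β+T).
So α = 27 − 9 = 18 and β = 44 − 37 = 7.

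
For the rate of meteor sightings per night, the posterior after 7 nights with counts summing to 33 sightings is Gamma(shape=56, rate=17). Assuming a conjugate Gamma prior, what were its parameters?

Gamma(shape=23, rate=10)

Gamma–Poisson conjugacy: posterior shape = α + Σxᵢ, posterior rate = β + n.
So α = 56 − 33 = 23 and β = 17 − 7 = 10.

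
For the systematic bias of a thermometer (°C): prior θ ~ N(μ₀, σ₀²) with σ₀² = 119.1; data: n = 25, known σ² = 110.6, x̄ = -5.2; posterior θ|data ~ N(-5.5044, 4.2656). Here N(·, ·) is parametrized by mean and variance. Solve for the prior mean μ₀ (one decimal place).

The posterior mean is a precision-weighted average: μ_n = (τ₀μ₀ + τ_data·x̄)/(τ₀+τ_data), with τ₀=1/σ₀² and τ_data=n/σ².
Here τ₀ = 1/119.1 = 0.008396 and τ_data = 25/110.6 = 0.226040, so τ_n = 0.234436.
Rearranging for μ₀: μ₀ = (μ_n·τ_n − τ_data·x̄)/τ₀ = (-5.5044·0.234436 − 0.226040·-5.2) / 0.008396 = -0.115022/0.008396 ≈ -13.7.

μ₀ = -13.7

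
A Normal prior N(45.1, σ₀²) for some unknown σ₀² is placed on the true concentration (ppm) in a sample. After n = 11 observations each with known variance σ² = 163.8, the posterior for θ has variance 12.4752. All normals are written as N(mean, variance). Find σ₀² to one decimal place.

σ₀² = 76.9

Posterior precision equals prior precision plus data precision: 1/σ_n² = 1/σ₀² + n/σ².
So 1/σ₀² = 1/12.4752 − 11/163.8 = 0.080159 − 0.067155 = 0.013004.
Hence σ₀² = 1/0.013004 ≈ 76.9.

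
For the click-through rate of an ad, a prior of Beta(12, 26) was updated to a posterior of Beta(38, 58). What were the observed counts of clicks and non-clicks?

Beta is conjugate to the binomial likelihood: posterior = Beta(α+s, β+f).
Match parameters: s=38−12=26, f=58−26=32.

26 clicks and 32 non-clicks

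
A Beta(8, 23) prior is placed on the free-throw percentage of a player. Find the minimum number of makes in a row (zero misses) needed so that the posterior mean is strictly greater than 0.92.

k = 257

After k makes and 0 misses the posterior is Beta(8+k, 23), with mean (8+k)/(8+23+k).
Set (8+k)/(31+k) > 0.92 and solve: k > (0.92·31 − 8)/(1 − 0.92) = 256.500.
The smallest integer exceeding 256.500 is 257.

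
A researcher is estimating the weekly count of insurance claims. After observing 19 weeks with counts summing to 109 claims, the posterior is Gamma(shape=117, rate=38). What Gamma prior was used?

Gamma(shape=8, rate=19)

Gamma–Poisson conjugacy: posterior shape = α + Σxᵢ, posterior rate = β + n.
So α = 117 − 109 = 8 and β = 38 − 19 = 19.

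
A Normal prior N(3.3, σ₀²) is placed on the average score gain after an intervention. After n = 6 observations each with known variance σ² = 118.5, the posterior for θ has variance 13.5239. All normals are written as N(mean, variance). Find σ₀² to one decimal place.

σ₀² = 42.9

Posterior precision equals prior precision plus data precision: 1/σ_n² = 1/σ₀² + n/σ².
So 1/σ₀² = 1/13.5239 − 6/118.5 = 0.073943 − 0.050633 = 0.023310.
Hence σ₀² = 1/0.023310 ≈ 42.9.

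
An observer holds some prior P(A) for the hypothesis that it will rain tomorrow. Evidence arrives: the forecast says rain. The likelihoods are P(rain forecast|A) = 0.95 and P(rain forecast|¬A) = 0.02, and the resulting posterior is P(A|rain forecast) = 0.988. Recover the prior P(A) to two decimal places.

In odds form, posterior odds = prior odds × likelihood ratio, so prior odds = posterior odds ÷ LR.
Posterior odds = 0.988/(1−0.988) = 82.3333. LR = 0.95/0.02 = 47.5000.
Prior odds = 82.3333/47.5000 = 1.7333, so P(A) = 1.7333/(1+1.7333) ≈ 0.63.

P(A) = 0.63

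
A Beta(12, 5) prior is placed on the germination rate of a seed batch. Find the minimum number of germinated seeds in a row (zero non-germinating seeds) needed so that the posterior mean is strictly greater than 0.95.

After k germinated seeds and 0 non-germinating seeds the posterior is Beta(12+k, 5), with mean (12+k)/(12+5+k).
Set (12+k)/(17+k) > 0.95 and solve: k > (0.95·17 − 12)/(1 − 0.95) = 83.000.
The smallest integer exceeding 83.000 is 84.

k = 84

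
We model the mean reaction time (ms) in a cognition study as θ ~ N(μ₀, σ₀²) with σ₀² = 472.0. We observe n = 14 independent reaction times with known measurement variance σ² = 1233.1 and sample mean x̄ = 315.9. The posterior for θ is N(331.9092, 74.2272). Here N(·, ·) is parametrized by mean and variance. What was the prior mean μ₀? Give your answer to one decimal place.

The posterior mean is a precision-weighted average: μ_n = (τ₀μ₀ + τ_data·x̄)/(τ₀+τ_data), with τ₀=1/σ₀² and τ_data=n/σ².
Here τ₀ = 1/472.0 = 0.002119 and τ_data = 14/1233.1 = 0.011353, so τ_n = 0.013472.
Rearranging for μ₀: μ₀ = (μ_n·τ_n − τ_data·x̄)/τ₀ = (331.9092·0.013472 − 0.011353·315.9) / 0.002119 = 0.885068/0.002119 ≈ 417.7.

μ₀ = 417.7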